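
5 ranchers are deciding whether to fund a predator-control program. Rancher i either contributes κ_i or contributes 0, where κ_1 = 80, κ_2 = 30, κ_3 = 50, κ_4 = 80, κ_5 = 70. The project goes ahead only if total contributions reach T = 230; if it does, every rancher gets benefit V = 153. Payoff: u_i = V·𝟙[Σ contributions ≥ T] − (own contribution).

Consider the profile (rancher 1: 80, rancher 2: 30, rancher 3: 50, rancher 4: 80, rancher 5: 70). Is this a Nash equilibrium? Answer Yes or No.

Total = 310 ≥ 230: provided.
Rancher 1 (pledges 80, payoff 73): dropping to 0 → total 230, payoff 153. Profitable deviation.

No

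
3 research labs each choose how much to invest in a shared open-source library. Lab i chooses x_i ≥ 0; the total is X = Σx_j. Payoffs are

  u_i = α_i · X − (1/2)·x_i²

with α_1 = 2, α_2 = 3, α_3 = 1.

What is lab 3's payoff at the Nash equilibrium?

Lab i's FOC: ∂u_i/∂x_i = α_i − x_i = 0, so x_i* = α_i.
NE contributions = (2, 3, 1); X = 6.
u_3 = α_3·X − ½·(x_3)² = 1·6 − ½·1² = 5.5.

5.5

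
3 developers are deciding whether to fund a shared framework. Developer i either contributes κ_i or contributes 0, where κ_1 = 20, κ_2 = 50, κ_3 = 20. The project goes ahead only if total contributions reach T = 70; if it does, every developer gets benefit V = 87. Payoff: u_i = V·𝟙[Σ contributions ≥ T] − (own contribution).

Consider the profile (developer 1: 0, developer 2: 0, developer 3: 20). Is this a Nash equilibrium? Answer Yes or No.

No

Total = 20 < 70: not provided.
Developer 1 (pledges 0, payoff 0): pledging 20 → total 40, payoff -20. No gain.
Developer 2 (pledges 0, payoff 0): pledging 50 → total 70, payoff 37. Profitable deviation.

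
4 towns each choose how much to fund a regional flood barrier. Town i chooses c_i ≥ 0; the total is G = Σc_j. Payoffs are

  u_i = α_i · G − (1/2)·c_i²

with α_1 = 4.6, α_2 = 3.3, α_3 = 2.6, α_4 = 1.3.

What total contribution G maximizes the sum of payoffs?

47.2

Planner FOC: ∂(Σu_j)/∂c_i = (Σα_j) − c_i = 0, so c_i^SO = Σα_j = 11.8 for every i; G^SO = 47.2.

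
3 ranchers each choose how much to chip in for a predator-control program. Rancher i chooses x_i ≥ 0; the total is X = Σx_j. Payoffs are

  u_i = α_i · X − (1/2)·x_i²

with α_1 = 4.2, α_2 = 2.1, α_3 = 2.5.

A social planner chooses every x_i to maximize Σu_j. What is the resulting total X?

Planner FOC: ∂(Σu_j)/∂x_i = (Σα_j) − x_i = 0, so x_i^SO = Σα_j = 8.8 for every i; X^SO = 26.4.

26.4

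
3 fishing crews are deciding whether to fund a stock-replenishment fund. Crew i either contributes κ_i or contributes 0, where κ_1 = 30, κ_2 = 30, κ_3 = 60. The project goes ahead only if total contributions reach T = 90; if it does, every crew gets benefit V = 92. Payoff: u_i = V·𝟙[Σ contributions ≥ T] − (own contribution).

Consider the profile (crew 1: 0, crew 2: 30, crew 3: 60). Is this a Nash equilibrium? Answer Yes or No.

Total = 90 ≥ 90: provided.
Crew 1 (pledges 0, payoff 92): pledging 30 → total 120, payoff 62. No gain.
Crew 2 (pledges 30, payoff 62): dropping to 0 → total 60, payoff 0. No gain.
Crew 3 (pledges 60, payoff 32): dropping to 0 → total 30, payoff 0. No gain.

Yes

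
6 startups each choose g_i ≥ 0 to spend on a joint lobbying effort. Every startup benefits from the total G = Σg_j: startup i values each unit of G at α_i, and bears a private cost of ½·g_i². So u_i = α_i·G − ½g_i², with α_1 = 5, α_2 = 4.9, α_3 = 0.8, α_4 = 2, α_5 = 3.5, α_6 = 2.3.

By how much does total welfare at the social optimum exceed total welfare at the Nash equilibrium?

720.095

Startup i's FOC: ∂u_i/∂g_i = α_i − g_i = 0, so g_i* = α_i.
NE contributions = (5, 4.9, 0.8, 2, 3.5, 2.3); G = 18.5.
W^NE = (Σα)·G − ½Σα_i² = 18.5² − ½·71.19 = 306.655.
Planner sets g_i = Σα_j = 18.5 for every i, so G^SO = 6·18.5 = 111.
W^SO = (Σα)·G^SO − ½·6·(Σα)² = (6/2)·18.5² = 1026.75.
Deadweight loss = W^SO − W^NE = 720.095.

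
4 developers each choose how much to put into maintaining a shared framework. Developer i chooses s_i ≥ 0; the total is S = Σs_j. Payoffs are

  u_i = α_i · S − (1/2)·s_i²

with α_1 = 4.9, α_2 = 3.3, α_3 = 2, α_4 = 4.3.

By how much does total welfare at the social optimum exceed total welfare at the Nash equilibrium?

Developer i's FOC: ∂u_i/∂s_i = α_i − s_i = 0, so s_i* = α_i.
NE contributions = (4.9, 3.3, 2, 4.3); S = 14.5.
W^NE = (Σα)·S − ½Σα_i² = 14.5² − ½·57.39 = 181.555.
Planner sets s_i = Σα_j = 14.5 for every i, so S^SO = 4·14.5 = 58.
W^SO = (Σα)·S^SO − ½·4·(Σα)² = (4/2)·14.5² = 420.5.
Deadweight loss = W^SO − W^NE = 238.945.

238.945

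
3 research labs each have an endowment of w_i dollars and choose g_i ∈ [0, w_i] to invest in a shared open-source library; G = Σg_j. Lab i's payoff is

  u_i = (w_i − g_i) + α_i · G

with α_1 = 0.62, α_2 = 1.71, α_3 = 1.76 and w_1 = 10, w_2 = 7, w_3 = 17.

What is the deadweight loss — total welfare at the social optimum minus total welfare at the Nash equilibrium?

∂u_i/∂g_i = α_i − 1, so lab i contributes w_i if α_i > 1, else 0.
α_i > 1 for i ∈ {2, 3}; NE contributions (0, 7, 17), G = 24.
W^NE = Σw_i − G^NE + (Σα_i)·G^NE = 34 + 3.09·24 = 108.16.
Planner: ∂(Σu_j)/∂g_i = Σα_j − 1 = 3.09 > 0, so everyone contributes w_i; G^SO = 34, W^SO = 34 + 3.09·34 = 139.06.
Deadweight loss = 30.9.

30.9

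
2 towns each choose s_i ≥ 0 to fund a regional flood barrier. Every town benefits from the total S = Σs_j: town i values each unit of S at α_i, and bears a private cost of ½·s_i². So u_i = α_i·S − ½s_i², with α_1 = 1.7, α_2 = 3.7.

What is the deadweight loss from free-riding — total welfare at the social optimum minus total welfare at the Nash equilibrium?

8.29

Town i's FOC: ∂u_i/∂s_i = α_i − s_i = 0, so s_i* = α_i.
NE contributions = (1.7, 3.7); S = 5.4.
W^NE = (Σα)·S − ½Σα_i² = 5.4² − ½·16.58 = 20.87.
Planner sets s_i = Σα_j = 5.4 for every i, so S^SO = 2·5.4 = 10.8.
W^SO = (Σα)·S^SO − ½·2·(Σα)² = (2/2)·5.4² = 29.16.
Deadweight loss = W^SO − W^NE = 8.29.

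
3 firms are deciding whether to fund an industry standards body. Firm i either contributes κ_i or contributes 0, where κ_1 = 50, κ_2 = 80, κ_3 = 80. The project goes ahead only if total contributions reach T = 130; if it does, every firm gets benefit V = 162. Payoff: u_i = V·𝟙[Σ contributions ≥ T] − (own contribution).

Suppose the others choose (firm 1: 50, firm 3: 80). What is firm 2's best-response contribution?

Others' total = 130 ≥ 130; contributing adds cost 80 for no extra benefit.
Best response: 0.

0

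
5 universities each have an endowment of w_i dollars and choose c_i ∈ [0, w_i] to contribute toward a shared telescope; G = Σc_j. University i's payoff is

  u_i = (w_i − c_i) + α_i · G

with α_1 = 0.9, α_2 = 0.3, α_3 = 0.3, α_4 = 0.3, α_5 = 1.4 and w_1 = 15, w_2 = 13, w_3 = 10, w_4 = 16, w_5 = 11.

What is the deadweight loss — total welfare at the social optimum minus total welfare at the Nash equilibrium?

∂u_i/∂c_i = α_i − 1, so university i contributes w_i if α_i > 1, else 0.
α_i > 1 for i ∈ {5}; NE contributions (0, 0, 0, 0, 11), G = 11.
W^NE = Σw_i − G^NE + (Σα_i)·G^NE = 65 + 2.2·11 = 89.2.
Planner: ∂(Σu_j)/∂c_i = Σα_j − 1 = 2.2 > 0, so everyone contributes w_i; G^SO = 65, W^SO = 65 + 2.2·65 = 208.
Deadweight loss = 118.8.

118.8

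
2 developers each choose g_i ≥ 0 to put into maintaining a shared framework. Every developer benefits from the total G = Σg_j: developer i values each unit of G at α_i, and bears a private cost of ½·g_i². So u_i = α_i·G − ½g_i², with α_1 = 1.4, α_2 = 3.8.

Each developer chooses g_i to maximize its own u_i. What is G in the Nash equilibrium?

Developer i's FOC: ∂u_i/∂g_i = α_i − g_i = 0, so g_i* = α_i.
NE contributions = (1.4, 3.8); G = 5.2.

5.2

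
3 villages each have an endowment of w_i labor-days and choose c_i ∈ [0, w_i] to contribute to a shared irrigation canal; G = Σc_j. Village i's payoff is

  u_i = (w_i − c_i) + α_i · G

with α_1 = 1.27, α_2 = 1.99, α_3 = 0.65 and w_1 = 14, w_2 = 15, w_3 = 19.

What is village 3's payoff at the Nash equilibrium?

37.85

∂u_i/∂c_i = α_i − 1, so village i contributes w_i if α_i > 1, else 0.
α_i > 1 for i ∈ {1, 2}; NE contributions (14, 15, 0), G = 29.
u_3 = (19 − 0) + 0.65·29 = 37.85.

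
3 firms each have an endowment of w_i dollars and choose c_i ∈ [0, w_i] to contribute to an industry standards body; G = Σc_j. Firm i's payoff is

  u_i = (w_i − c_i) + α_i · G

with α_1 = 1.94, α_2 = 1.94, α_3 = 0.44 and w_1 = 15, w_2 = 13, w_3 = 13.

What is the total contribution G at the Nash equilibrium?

∂u_i/∂c_i = α_i − 1, so firm i contributes w_i if α_i > 1, else 0.
α_i > 1 for i ∈ {1, 2}; NE contributions (15, 13, 0), G = 28.

28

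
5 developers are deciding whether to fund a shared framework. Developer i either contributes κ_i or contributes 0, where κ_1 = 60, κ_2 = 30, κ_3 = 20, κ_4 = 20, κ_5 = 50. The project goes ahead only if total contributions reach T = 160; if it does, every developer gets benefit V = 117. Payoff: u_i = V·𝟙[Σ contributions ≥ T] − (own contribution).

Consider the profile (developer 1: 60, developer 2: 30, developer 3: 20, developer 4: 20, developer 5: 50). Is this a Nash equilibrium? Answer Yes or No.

Total = 180 ≥ 160: provided.
Developer 1 (pledges 60, payoff 57): dropping to 0 → total 120, payoff 0. No gain.
Developer 2 (pledges 30, payoff 87): dropping to 0 → total 150, payoff 0. No gain.
Developer 3 (pledges 20, payoff 97): dropping to 0 → total 160, payoff 117. Profitable deviation.

No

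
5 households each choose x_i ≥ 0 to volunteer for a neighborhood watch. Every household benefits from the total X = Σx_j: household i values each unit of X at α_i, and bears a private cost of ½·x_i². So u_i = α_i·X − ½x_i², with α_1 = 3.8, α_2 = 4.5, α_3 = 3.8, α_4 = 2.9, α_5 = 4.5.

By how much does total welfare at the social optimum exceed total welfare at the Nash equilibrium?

Household i's FOC: ∂u_i/∂x_i = α_i − x_i = 0, so x_i* = α_i.
NE contributions = (3.8, 4.5, 3.8, 2.9, 4.5); X = 19.5.
W^NE = (Σα)·X − ½Σα_i² = 19.5² − ½·77.79 = 341.355.
Planner sets x_i = Σα_j = 19.5 for every i, so X^SO = 5·19.5 = 97.5.
W^SO = (Σα)·X^SO − ½·5·(Σα)² = (5/2)·19.5² = 950.625.
Deadweight loss = W^SO − W^NE = 609.27.

609.27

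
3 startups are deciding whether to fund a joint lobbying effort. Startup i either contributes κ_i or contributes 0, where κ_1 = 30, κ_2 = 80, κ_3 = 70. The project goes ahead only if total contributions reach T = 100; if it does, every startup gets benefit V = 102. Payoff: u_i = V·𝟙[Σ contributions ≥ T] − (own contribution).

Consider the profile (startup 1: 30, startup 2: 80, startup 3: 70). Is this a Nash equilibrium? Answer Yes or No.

Total = 180 ≥ 100: provided.
Startup 1 (pledges 30, payoff 72): dropping to 0 → total 150, payoff 102. Profitable deviation.

No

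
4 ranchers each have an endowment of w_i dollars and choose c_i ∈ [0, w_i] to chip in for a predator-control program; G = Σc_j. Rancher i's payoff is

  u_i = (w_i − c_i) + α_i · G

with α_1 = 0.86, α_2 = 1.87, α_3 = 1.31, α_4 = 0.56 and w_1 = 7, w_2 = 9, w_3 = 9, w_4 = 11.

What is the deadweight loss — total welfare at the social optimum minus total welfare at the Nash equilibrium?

64.8

∂u_i/∂c_i = α_i − 1, so rancher i contributes w_i if α_i > 1, else 0.
α_i > 1 for i ∈ {2, 3}; NE contributions (0, 9, 9, 0), G = 18.
W^NE = Σw_i − G^NE + (Σα_i)·G^NE = 36 + 3.6·18 = 100.8.
Planner: ∂(Σu_j)/∂c_i = Σα_j − 1 = 3.6 > 0, so everyone contributes w_i; G^SO = 36, W^SO = 36 + 3.6·36 = 165.6.
Deadweight loss = 64.8.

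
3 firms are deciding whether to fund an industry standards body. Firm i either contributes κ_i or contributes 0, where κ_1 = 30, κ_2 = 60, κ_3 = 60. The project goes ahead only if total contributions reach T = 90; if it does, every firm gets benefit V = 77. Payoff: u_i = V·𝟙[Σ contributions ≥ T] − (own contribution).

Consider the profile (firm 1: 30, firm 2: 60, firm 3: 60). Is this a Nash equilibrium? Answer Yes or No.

No

Total = 150 ≥ 90: provided.
Firm 1 (pledges 30, payoff 47): dropping to 0 → total 120, payoff 77. Profitable deviation.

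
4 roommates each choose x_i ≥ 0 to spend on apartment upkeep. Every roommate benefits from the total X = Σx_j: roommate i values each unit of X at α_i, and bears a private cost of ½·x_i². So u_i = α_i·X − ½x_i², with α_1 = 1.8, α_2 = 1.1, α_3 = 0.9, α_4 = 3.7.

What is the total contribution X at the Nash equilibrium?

Roommate i's FOC: ∂u_i/∂x_i = α_i − x_i = 0, so x_i* = α_i.
NE contributions = (1.8, 1.1, 0.9, 3.7); X = 7.5.

7.5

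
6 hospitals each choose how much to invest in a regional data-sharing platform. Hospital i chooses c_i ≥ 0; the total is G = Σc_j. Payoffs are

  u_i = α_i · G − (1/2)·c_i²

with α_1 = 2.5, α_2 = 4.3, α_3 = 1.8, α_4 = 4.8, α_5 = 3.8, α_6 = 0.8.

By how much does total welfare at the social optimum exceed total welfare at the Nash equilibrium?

681.05

Hospital i's FOC: ∂u_i/∂c_i = α_i − c_i = 0, so c_i* = α_i.
NE contributions = (2.5, 4.3, 1.8, 4.8, 3.8, 0.8); G = 18.
W^NE = (Σα)·G − ½Σα_i² = 18² − ½·66.1 = 290.95.
Planner sets c_i = Σα_j = 18 for every i, so G^SO = 6·18 = 108.
W^SO = (Σα)·G^SO − ½·6·(Σα)² = (6/2)·18² = 972.
Deadweight loss = W^SO − W^NE = 681.05.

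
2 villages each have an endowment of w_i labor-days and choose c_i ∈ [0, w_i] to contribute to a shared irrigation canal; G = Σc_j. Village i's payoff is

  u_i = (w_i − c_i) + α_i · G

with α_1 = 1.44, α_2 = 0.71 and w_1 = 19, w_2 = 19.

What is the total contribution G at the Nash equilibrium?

∂u_i/∂c_i = α_i − 1, so village i contributes w_i if α_i > 1, else 0.
α_i > 1 for i ∈ {1}; NE contributions (19, 0), G = 19.

19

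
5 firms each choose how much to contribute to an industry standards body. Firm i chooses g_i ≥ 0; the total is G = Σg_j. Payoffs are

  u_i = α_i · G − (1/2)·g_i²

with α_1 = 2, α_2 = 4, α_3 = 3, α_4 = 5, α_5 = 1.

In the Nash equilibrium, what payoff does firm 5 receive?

14.5

Firm i's FOC: ∂u_i/∂g_i = α_i − g_i = 0, so g_i* = α_i.
NE contributions = (2, 4, 3, 5, 1); G = 15.
u_5 = α_5·G − ½·(g_5)² = 1·15 − ½·1² = 14.5.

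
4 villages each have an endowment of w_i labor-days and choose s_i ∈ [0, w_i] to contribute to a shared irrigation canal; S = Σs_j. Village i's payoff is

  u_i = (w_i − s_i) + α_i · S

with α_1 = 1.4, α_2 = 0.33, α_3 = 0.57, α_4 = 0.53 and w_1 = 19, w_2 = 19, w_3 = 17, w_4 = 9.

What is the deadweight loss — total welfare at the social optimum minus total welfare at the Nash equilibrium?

82.35

∂u_i/∂s_i = α_i − 1, so village i contributes w_i if α_i > 1, else 0.
α_i > 1 for i ∈ {1}; NE contributions (19, 0, 0, 0), S = 19.
W^NE = Σw_i − S^NE + (Σα_i)·S^NE = 64 + 1.83·19 = 98.77.
Planner: ∂(Σu_j)/∂s_i = Σα_j − 1 = 1.83 > 0, so everyone contributes w_i; S^SO = 64, W^SO = 64 + 1.83·64 = 181.12.
Deadweight loss = 82.35.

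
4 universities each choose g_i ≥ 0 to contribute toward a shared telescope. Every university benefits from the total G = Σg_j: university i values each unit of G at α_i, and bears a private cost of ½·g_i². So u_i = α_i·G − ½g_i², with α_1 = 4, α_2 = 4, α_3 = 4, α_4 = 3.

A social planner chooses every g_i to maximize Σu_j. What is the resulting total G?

60

Planner FOC: ∂(Σu_j)/∂g_i = (Σα_j) − g_i = 0, so g_i^SO = Σα_j = 15 for every i; G^SO = 60.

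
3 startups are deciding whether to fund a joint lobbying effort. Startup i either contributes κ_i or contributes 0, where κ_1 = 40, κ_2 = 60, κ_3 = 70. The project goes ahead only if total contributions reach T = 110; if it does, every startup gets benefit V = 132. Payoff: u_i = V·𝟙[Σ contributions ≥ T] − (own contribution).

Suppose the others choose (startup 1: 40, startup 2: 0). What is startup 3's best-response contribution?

Others' total = 40. Contributing 70 brings total to 110 ≥ 110: gain V − κ_3 = 62.
Best response: 70.

70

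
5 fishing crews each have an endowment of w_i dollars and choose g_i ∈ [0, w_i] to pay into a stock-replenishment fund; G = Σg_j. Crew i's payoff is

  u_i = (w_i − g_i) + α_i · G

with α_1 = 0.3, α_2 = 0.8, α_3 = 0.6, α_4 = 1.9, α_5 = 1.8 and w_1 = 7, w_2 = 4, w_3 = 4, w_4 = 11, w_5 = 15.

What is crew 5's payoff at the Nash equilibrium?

46.8

∂u_i/∂g_i = α_i − 1, so crew i contributes w_i if α_i > 1, else 0.
α_i > 1 for i ∈ {4, 5}; NE contributions (0, 0, 0, 11, 15), G = 26.
u_5 = (15 − 15) + 1.8·26 = 46.8.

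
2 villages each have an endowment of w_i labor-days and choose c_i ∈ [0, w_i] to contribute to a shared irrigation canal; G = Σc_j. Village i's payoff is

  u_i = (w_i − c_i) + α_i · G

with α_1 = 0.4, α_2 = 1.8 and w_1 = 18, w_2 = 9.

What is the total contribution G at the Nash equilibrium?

∂u_i/∂c_i = α_i − 1, so village i contributes w_i if α_i > 1, else 0.
α_i > 1 for i ∈ {2}; NE contributions (0, 9), G = 9.

9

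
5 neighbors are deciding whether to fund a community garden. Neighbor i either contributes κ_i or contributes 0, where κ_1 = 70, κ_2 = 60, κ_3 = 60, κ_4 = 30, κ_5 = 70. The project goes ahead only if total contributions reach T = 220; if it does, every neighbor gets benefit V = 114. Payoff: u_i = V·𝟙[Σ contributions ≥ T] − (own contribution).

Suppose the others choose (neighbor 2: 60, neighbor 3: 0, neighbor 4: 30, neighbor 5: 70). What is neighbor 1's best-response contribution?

70

Others' total = 160. Contributing 70 brings total to 230 ≥ 220: gain V − κ_1 = 44.
Best response: 70.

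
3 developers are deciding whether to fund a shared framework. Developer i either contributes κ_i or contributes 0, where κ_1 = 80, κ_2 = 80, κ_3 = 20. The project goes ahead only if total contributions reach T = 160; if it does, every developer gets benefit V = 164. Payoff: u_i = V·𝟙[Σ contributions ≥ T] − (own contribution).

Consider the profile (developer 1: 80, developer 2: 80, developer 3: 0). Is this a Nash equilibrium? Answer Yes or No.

Total = 160 ≥ 160: provided.
Developer 1 (pledges 80, payoff 84): dropping to 0 → total 80, payoff 0. No gain.
Developer 2 (pledges 80, payoff 84): dropping to 0 → total 80, payoff 0. No gain.
Developer 3 (pledges 0, payoff 164): pledging 20 → total 180, payoff 144. No gain.

Yes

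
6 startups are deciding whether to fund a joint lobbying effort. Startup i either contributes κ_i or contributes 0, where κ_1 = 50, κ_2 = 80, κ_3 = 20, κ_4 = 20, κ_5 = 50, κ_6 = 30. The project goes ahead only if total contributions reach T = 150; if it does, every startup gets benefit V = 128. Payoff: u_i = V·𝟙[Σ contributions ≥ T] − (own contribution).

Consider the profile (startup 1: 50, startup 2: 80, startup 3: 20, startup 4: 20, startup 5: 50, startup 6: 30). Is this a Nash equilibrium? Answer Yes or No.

Total = 250 ≥ 150: provided.
Startup 1 (pledges 50, payoff 78): dropping to 0 → total 200, payoff 128. Profitable deviation.

No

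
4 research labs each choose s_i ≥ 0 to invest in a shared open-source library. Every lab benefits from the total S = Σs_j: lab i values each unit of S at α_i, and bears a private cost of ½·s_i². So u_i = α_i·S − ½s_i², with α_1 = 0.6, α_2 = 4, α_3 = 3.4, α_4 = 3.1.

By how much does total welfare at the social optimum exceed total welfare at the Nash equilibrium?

Lab i's FOC: ∂u_i/∂s_i = α_i − s_i = 0, so s_i* = α_i.
NE contributions = (0.6, 4, 3.4, 3.1); S = 11.1.
W^NE = (Σα)·S − ½Σα_i² = 11.1² − ½·37.53 = 104.445.
Planner sets s_i = Σα_j = 11.1 for every i, so S^SO = 4·11.1 = 44.4.
W^SO = (Σα)·S^SO − ½·4·(Σα)² = (4/2)·11.1² = 246.42.
Deadweight loss = W^SO − W^NE = 141.975.

141.975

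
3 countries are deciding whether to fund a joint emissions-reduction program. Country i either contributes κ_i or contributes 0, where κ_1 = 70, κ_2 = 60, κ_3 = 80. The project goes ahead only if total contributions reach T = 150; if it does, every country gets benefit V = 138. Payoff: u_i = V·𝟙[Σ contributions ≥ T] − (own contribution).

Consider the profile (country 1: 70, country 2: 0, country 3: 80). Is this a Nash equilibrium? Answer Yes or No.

Yes

Total = 150 ≥ 150: provided.
Country 1 (pledges 70, payoff 68): dropping to 0 → total 80, payoff 0. No gain.
Country 2 (pledges 0, payoff 138): pledging 60 → total 210, payoff 78. No gain.
Country 3 (pledges 80, payoff 58): dropping to 0 → total 70, payoff 0. No gain.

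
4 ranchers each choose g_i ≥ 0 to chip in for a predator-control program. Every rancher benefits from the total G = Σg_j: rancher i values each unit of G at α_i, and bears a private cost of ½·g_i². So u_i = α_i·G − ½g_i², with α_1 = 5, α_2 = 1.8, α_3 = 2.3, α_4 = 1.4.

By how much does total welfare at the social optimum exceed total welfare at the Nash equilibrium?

Rancher i's FOC: ∂u_i/∂g_i = α_i − g_i = 0, so g_i* = α_i.
NE contributions = (5, 1.8, 2.3, 1.4); G = 10.5.
W^NE = (Σα)·G − ½Σα_i² = 10.5² − ½·35.49 = 92.505.
Planner sets g_i = Σα_j = 10.5 for every i, so G^SO = 4·10.5 = 42.
W^SO = (Σα)·G^SO − ½·4·(Σα)² = (4/2)·10.5² = 220.5.
Deadweight loss = W^SO − W^NE = 127.995.

127.995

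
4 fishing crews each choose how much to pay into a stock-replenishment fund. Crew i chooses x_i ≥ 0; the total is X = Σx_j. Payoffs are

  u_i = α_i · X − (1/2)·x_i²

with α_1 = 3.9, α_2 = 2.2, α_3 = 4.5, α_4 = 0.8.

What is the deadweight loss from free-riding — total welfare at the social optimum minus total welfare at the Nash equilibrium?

150.43

Crew i's FOC: ∂u_i/∂x_i = α_i − x_i = 0, so x_i* = α_i.
NE contributions = (3.9, 2.2, 4.5, 0.8); X = 11.4.
W^NE = (Σα)·X − ½Σα_i² = 11.4² − ½·40.94 = 109.49.
Planner sets x_i = Σα_j = 11.4 for every i, so X^SO = 4·11.4 = 45.6.
W^SO = (Σα)·X^SO − ½·4·(Σα)² = (4/2)·11.4² = 259.92.
Deadweight loss = W^SO − W^NE = 150.43.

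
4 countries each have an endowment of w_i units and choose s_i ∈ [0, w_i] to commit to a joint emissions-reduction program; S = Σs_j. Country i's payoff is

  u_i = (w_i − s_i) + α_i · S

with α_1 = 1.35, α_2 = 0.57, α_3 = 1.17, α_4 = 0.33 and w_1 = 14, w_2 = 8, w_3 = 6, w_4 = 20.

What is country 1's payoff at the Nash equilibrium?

27

∂u_i/∂s_i = α_i − 1, so country i contributes w_i if α_i > 1, else 0.
α_i > 1 for i ∈ {1, 3}; NE contributions (14, 0, 6, 0), S = 20.
u_1 = (14 − 14) + 1.35·20 = 27.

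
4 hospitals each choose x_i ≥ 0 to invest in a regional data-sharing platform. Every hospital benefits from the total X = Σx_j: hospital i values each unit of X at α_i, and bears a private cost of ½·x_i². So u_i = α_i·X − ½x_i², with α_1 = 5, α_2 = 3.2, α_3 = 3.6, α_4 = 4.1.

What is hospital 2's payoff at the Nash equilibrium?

45.76

Hospital i's FOC: ∂u_i/∂x_i = α_i − x_i = 0, so x_i* = α_i.
NE contributions = (5, 3.2, 3.6, 4.1); X = 15.9.
u_2 = α_2·X − ½·(x_2)² = 3.2·15.9 − ½·3.2² = 45.76.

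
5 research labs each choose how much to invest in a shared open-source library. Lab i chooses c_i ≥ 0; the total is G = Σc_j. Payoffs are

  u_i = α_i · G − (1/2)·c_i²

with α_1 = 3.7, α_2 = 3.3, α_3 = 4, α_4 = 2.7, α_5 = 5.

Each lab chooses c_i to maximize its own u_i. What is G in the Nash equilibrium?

18.7

Lab i's FOC: ∂u_i/∂c_i = α_i − c_i = 0, so c_i* = α_i.
NE contributions = (3.7, 3.3, 4, 2.7, 5); G = 18.7.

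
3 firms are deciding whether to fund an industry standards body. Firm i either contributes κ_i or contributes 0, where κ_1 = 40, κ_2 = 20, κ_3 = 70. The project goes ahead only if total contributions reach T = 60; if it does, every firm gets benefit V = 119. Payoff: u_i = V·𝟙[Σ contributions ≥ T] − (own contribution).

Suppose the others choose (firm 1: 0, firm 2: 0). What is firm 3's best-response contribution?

Others' total = 0. Contributing 70 brings total to 70 ≥ 60: gain V − κ_3 = 49.
Best response: 70.

70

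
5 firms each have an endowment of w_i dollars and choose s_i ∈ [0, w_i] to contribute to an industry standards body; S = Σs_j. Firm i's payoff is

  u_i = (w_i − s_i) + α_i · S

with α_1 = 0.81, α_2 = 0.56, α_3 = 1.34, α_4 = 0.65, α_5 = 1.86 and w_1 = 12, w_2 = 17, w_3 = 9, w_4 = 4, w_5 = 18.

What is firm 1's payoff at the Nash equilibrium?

33.87

∂u_i/∂s_i = α_i − 1, so firm i contributes w_i if α_i > 1, else 0.
α_i > 1 for i ∈ {3, 5}; NE contributions (0, 0, 9, 0, 18), S = 27.
u_1 = (12 − 0) + 0.81·27 = 33.87.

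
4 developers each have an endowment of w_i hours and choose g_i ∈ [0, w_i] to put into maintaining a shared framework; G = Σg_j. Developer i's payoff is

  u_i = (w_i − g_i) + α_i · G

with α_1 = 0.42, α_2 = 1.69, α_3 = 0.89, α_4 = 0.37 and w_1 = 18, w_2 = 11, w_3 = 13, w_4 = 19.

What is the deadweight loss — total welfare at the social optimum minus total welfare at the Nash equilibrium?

118.5

∂u_i/∂g_i = α_i − 1, so developer i contributes w_i if α_i > 1, else 0.
α_i > 1 for i ∈ {2}; NE contributions (0, 11, 0, 0), G = 11.
W^NE = Σw_i − G^NE + (Σα_i)·G^NE = 61 + 2.37·11 = 87.07.
Planner: ∂(Σu_j)/∂g_i = Σα_j − 1 = 2.37 > 0, so everyone contributes w_i; G^SO = 61, W^SO = 61 + 2.37·61 = 205.57.
Deadweight loss = 118.5.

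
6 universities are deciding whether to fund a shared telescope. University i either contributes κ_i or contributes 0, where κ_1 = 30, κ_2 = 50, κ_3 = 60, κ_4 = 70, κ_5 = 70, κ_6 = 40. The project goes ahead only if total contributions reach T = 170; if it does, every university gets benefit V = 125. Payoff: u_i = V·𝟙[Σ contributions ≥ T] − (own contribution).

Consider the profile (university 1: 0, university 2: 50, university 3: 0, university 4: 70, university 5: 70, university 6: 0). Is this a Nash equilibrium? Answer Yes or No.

Yes

Total = 190 ≥ 170: provided.
University 1 (pledges 0, payoff 125): pledging 30 → total 220, payoff 95. No gain.
University 2 (pledges 50, payoff 75): dropping to 0 → total 140, payoff 0. No gain.
University 3 (pledges 0, payoff 125): pledging 60 → total 250, payoff 65. No gain.
University 4 (pledges 70, payoff 55): dropping to 0 → total 120, payoff 0. No gain.
University 5 (pledges 70, payoff 55): dropping to 0 → total 120, payoff 0. No gain.
University 6 (pledges 0, payoff 125): pledging 40 → total 230, payoff 85. No gain.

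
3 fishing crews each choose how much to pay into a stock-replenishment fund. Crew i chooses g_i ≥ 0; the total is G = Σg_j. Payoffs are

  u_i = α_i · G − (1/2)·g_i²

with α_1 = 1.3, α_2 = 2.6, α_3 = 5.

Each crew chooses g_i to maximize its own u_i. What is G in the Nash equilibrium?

Crew i's FOC: ∂u_i/∂g_i = α_i − g_i = 0, so g_i* = α_i.
NE contributions = (1.3, 2.6, 5); G = 8.9.

8.9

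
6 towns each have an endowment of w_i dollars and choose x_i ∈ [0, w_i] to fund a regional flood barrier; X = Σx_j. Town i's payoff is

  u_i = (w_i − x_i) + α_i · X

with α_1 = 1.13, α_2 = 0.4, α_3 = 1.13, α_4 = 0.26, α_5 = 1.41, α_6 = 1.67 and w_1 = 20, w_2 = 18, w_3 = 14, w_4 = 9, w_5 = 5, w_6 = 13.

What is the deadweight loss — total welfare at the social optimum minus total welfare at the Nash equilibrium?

135

∂u_i/∂x_i = α_i − 1, so town i contributes w_i if α_i > 1, else 0.
α_i > 1 for i ∈ {1, 3, 5, 6}; NE contributions (20, 0, 14, 0, 5, 13), X = 52.
W^NE = Σw_i − X^NE + (Σα_i)·X^NE = 79 + 5·52 = 339.
Planner: ∂(Σu_j)/∂x_i = Σα_j − 1 = 5 > 0, so everyone contributes w_i; X^SO = 79, W^SO = 79 + 5·79 = 474.
Deadweight loss = 135.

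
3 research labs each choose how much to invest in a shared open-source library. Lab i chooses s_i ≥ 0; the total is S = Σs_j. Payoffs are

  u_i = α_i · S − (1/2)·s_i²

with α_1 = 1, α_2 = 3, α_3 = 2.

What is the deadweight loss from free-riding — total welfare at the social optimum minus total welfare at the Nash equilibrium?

Lab i's FOC: ∂u_i/∂s_i = α_i − s_i = 0, so s_i* = α_i.
NE contributions = (1, 3, 2); S = 6.
W^NE = (Σα)·S − ½Σα_i² = 6² − ½·14 = 29.
Planner sets s_i = Σα_j = 6 for every i, so S^SO = 3·6 = 18.
W^SO = (Σα)·S^SO − ½·3·(Σα)² = (3/2)·6² = 54.
Deadweight loss = W^SO − W^NE = 25.

25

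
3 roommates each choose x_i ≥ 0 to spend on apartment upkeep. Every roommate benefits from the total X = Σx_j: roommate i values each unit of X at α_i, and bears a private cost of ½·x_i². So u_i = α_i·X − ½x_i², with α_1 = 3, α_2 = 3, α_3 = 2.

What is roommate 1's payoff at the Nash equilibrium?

Roommate i's FOC: ∂u_i/∂x_i = α_i − x_i = 0, so x_i* = α_i.
NE contributions = (3, 3, 2); X = 8.
u_1 = α_1·X − ½·(x_1)² = 3·8 − ½·3² = 19.5.

19.5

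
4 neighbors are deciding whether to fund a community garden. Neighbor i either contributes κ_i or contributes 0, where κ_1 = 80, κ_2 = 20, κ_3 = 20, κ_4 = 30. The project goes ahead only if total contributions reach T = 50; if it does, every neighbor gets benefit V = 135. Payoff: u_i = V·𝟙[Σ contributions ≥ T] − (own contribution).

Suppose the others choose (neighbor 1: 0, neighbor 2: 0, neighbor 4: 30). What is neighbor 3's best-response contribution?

20

Others' total = 30. Contributing 20 brings total to 50 ≥ 50: gain V − κ_3 = 115.
Best response: 20.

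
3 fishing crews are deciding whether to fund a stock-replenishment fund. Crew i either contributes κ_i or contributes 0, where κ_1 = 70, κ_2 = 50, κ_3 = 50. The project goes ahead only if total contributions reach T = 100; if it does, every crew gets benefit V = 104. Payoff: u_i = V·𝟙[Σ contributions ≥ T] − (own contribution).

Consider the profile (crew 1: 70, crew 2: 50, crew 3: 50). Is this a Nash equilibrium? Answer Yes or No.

Total = 170 ≥ 100: provided.
Crew 1 (pledges 70, payoff 34): dropping to 0 → total 100, payoff 104. Profitable deviation.

No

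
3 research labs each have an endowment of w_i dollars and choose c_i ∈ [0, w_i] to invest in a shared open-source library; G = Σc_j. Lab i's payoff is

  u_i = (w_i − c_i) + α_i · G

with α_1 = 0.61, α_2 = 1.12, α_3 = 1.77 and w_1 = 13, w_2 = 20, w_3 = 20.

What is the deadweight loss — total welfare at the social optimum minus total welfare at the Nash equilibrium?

32.5

∂u_i/∂c_i = α_i − 1, so lab i contributes w_i if α_i > 1, else 0.
α_i > 1 for i ∈ {2, 3}; NE contributions (0, 20, 20), G = 40.
W^NE = Σw_i − G^NE + (Σα_i)·G^NE = 53 + 2.5·40 = 153.
Planner: ∂(Σu_j)/∂c_i = Σα_j − 1 = 2.5 > 0, so everyone contributes w_i; G^SO = 53, W^SO = 53 + 2.5·53 = 185.5.
Deadweight loss = 32.5.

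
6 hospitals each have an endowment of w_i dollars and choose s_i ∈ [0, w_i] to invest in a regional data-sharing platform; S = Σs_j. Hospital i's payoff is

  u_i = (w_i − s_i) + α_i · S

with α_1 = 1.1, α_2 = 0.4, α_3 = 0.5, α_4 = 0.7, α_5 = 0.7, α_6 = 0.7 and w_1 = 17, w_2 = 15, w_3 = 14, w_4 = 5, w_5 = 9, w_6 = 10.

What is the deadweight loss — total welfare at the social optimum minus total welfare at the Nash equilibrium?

∂u_i/∂s_i = α_i − 1, so hospital i contributes w_i if α_i > 1, else 0.
α_i > 1 for i ∈ {1}; NE contributions (17, 0, 0, 0, 0, 0), S = 17.
W^NE = Σw_i − S^NE + (Σα_i)·S^NE = 70 + 3.1·17 = 122.7.
Planner: ∂(Σu_j)/∂s_i = Σα_j − 1 = 3.1 > 0, so everyone contributes w_i; S^SO = 70, W^SO = 70 + 3.1·70 = 287.
Deadweight loss = 164.3.

164.3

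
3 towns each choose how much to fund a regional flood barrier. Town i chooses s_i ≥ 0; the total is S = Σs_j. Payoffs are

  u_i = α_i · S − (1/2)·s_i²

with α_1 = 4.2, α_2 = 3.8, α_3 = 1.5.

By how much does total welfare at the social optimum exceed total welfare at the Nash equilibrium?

Town i's FOC: ∂u_i/∂s_i = α_i − s_i = 0, so s_i* = α_i.
NE contributions = (4.2, 3.8, 1.5); S = 9.5.
W^NE = (Σα)·S − ½Σα_i² = 9.5² − ½·34.33 = 73.085.
Planner sets s_i = Σα_j = 9.5 for every i, so S^SO = 3·9.5 = 28.5.
W^SO = (Σα)·S^SO − ½·3·(Σα)² = (3/2)·9.5² = 135.375.
Deadweight loss = W^SO − W^NE = 62.29.

62.29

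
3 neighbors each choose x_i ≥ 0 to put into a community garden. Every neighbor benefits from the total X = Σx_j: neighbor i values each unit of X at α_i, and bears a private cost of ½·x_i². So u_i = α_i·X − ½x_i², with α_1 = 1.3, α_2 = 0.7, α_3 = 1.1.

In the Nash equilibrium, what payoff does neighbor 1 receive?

Neighbor i's FOC: ∂u_i/∂x_i = α_i − x_i = 0, so x_i* = α_i.
NE contributions = (1.3, 0.7, 1.1); X = 3.1.
u_1 = α_1·X − ½·(x_1)² = 1.3·3.1 − ½·1.3² = 3.185.

3.185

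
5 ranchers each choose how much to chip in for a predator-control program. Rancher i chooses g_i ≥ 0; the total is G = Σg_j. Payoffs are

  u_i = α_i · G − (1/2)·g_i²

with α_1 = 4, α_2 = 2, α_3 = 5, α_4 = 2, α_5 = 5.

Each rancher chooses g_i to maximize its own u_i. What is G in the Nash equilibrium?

Rancher i's FOC: ∂u_i/∂g_i = α_i − g_i = 0, so g_i* = α_i.
NE contributions = (4, 2, 5, 2, 5); G = 18.

18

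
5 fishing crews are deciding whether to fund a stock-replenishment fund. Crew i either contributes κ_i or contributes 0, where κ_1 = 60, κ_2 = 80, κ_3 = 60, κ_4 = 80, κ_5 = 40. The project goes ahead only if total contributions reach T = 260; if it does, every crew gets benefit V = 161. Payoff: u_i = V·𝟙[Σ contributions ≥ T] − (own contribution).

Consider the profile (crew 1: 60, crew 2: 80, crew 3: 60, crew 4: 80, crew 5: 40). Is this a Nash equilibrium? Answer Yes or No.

No

Total = 320 ≥ 260: provided.
Crew 1 (pledges 60, payoff 101): dropping to 0 → total 260, payoff 161. Profitable deviation.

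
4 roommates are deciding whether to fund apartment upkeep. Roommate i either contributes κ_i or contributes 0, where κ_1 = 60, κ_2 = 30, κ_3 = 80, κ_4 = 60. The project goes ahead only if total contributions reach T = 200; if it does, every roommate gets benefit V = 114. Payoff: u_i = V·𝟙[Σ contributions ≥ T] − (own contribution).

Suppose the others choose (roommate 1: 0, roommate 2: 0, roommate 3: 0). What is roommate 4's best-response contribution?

Others' total = 0. Even contributing 60 gives 60 < 200: no benefit either way.
Best response: 0.

0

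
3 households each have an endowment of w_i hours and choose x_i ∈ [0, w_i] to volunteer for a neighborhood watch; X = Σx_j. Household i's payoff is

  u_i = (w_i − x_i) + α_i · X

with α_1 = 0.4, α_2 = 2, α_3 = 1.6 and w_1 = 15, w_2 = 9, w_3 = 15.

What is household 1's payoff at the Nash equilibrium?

24.6

∂u_i/∂x_i = α_i − 1, so household i contributes w_i if α_i > 1, else 0.
α_i > 1 for i ∈ {2, 3}; NE contributions (0, 9, 15), X = 24.
u_1 = (15 − 0) + 0.4·24 = 24.6.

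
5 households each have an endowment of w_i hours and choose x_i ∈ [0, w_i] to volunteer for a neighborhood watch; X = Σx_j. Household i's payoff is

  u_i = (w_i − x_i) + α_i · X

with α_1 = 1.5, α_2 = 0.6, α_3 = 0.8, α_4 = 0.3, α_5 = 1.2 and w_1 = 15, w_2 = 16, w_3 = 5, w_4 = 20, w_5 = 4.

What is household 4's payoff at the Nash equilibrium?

∂u_i/∂x_i = α_i − 1, so household i contributes w_i if α_i > 1, else 0.
α_i > 1 for i ∈ {1, 5}; NE contributions (15, 0, 0, 0, 4), X = 19.
u_4 = (20 − 0) + 0.3·19 = 25.7.

25.7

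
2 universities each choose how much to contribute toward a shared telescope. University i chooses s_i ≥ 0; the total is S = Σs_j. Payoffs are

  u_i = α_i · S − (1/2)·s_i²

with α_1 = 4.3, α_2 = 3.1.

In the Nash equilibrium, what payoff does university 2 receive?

18.135

University i's FOC: ∂u_i/∂s_i = α_i − s_i = 0, so s_i* = α_i.
NE contributions = (4.3, 3.1); S = 7.4.
u_2 = α_2·S − ½·(s_2)² = 3.1·7.4 − ½·3.1² = 18.135.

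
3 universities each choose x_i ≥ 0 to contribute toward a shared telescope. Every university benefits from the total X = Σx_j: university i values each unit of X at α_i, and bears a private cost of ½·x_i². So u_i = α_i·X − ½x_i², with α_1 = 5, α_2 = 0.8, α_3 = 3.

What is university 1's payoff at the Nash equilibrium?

University i's FOC: ∂u_i/∂x_i = α_i − x_i = 0, so x_i* = α_i.
NE contributions = (5, 0.8, 3); X = 8.8.
u_1 = α_1·X − ½·(x_1)² = 5·8.8 − ½·5² = 31.5.

31.5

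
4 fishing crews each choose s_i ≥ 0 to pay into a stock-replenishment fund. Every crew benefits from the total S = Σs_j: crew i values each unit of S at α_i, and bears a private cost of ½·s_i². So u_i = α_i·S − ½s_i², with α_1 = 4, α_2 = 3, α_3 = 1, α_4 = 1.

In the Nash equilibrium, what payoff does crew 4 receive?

Crew i's FOC: ∂u_i/∂s_i = α_i − s_i = 0, so s_i* = α_i.
NE contributions = (4, 3, 1, 1); S = 9.
u_4 = α_4·S − ½·(s_4)² = 1·9 − ½·1² = 8.5.

8.5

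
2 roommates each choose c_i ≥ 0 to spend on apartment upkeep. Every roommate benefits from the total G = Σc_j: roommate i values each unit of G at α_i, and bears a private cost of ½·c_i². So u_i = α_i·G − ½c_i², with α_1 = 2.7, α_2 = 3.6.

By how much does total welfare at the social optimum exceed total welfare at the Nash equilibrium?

10.125

Roommate i's FOC: ∂u_i/∂c_i = α_i − c_i = 0, so c_i* = α_i.
NE contributions = (2.7, 3.6); G = 6.3.
W^NE = (Σα)·G − ½Σα_i² = 6.3² − ½·20.25 = 29.565.
Planner sets c_i = Σα_j = 6.3 for every i, so G^SO = 2·6.3 = 12.6.
W^SO = (Σα)·G^SO − ½·2·(Σα)² = (2/2)·6.3² = 39.69.
Deadweight loss = W^SO − W^NE = 10.125.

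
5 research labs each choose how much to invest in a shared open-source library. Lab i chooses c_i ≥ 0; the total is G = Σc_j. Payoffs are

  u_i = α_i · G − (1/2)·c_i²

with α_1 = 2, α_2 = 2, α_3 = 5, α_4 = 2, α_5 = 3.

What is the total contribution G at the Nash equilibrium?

Lab i's FOC: ∂u_i/∂c_i = α_i − c_i = 0, so c_i* = α_i.
NE contributions = (2, 2, 5, 2, 3); G = 14.

14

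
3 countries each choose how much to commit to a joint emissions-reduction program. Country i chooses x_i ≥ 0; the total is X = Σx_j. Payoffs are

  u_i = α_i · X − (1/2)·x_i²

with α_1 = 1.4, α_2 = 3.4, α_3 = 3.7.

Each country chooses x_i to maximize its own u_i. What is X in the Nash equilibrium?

8.5

Country i's FOC: ∂u_i/∂x_i = α_i − x_i = 0, so x_i* = α_i.
NE contributions = (1.4, 3.4, 3.7); X = 8.5.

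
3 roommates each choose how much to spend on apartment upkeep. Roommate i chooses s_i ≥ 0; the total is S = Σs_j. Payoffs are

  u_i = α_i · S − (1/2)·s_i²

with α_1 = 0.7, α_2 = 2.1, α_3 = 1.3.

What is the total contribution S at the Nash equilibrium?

Roommate i's FOC: ∂u_i/∂s_i = α_i − s_i = 0, so s_i* = α_i.
NE contributions = (0.7, 2.1, 1.3); S = 4.1.

4.1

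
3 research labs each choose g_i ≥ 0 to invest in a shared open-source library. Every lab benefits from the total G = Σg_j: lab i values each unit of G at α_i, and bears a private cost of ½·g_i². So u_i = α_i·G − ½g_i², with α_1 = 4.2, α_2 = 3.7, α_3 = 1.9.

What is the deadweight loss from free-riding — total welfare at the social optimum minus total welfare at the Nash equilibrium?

Lab i's FOC: ∂u_i/∂g_i = α_i − g_i = 0, so g_i* = α_i.
NE contributions = (4.2, 3.7, 1.9); G = 9.8.
W^NE = (Σα)·G − ½Σα_i² = 9.8² − ½·34.94 = 78.57.
Planner sets g_i = Σα_j = 9.8 for every i, so G^SO = 3·9.8 = 29.4.
W^SO = (Σα)·G^SO − ½·3·(Σα)² = (3/2)·9.8² = 144.06.
Deadweight loss = W^SO − W^NE = 65.49.

65.49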